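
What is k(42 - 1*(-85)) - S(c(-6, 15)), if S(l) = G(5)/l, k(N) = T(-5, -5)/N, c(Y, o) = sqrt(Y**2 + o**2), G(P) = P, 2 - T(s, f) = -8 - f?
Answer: 5/127 - 5*sqrt(29)/87 ≈ -0.27012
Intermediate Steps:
T(s, f) = 10 + f (T(s, f) = 2 - (-8 - f) = 2 + (8 + f) = 10 + f)
k(N) = 5/N (k(N) = (10 - 5)/N = 5/N)
S(l) = 5/l
k(42 - 1*(-85)) - S(c(-6, 15)) = 5/(42 - 1*(-85)) - 5/(sqrt((-6)**2 + 15**2)) = 5/(42 + 85) - 5/(sqrt(36 + 225)) = 5/127 - 5/(sqrt(261)) = 5*(1/127) - 5/(3*sqrt(29)) = 5/127 - 5*sqrt(29)/87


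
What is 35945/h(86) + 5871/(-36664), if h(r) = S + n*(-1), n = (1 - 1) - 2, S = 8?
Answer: 131782877/36664 ≈ 3594.3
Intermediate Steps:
n = -2 (n = 0 - 2 = -2)
h(r) = 10 (h(r) = 8 - 2*(-1) = 8 + 2 = 10)
35945/h(86) + 5871/(-36664) = 35945/10 + 5871/(-36664) = 35945*(1/10) + 5871*(-1/36664) = 7189/2 - 5871/36664 = 131782877/36664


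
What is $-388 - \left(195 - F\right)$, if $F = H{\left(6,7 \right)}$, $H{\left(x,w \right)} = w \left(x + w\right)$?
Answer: $-492$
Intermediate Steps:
$H{\left(x,w \right)} = w \left(w + x\right)$
$F = 91$ ($F = 7 \left(7 + 6\right) = 7 \cdot 13 = 91$)
$-388 - \left(195 - F\right) = -388 - \left(195 - 91\right) = -388 - 104 = -492$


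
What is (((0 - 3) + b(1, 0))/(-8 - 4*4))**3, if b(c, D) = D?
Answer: 1/512 ≈ 0.0019531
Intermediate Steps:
(((0 - 3) + b(1, 0))/(-8 - 4*4))**3 = (((0 - 3) + 0)/(-8 - 4*4))**3 = ((-3 + 0)/(-8 - 16))**3 = (-3/(-24))**3 = (-3*(-1/24))**3 = (1/8)**3 = 1/512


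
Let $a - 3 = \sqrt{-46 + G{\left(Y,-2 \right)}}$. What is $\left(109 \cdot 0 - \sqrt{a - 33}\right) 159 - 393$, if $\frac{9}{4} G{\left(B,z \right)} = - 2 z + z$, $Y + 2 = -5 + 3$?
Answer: $-393 - 53 \sqrt{-270 + 3 i \sqrt{406}} \approx -489.89 - 876.25 i$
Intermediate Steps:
$Y = -4$ ($Y = -2 + \left(-5 + 3\right) = -2 - 2 = -4$)
$G{\left(B,z \right)} = - \frac{4 z}{9}$ ($G{\left(B,z \right)} = \frac{4 \left(- 2 z + z\right)}{9} = \frac{4 \left(- z\right)}{9} = - \frac{4 z}{9}$)
$a = 3 + \frac{i \sqrt{406}}{3}$ ($a = 3 + \sqrt{-46 - - \frac{8}{9}} = 3 + \sqrt{-46 + \frac{8}{9}} = 3 + \sqrt{- \frac{406}{9}} = 3 + \frac{i \sqrt{406}}{3} \approx 3.0 + 6.7165 i$)
$\left(109 \cdot 0 - \sqrt{a - 33}\right) 159 - 393 = \left(109 \cdot 0 - \sqrt{\left(3 + \frac{i \sqrt{406}}{3}\right) - 33}\right) 159 - 393 = \left(0 - \sqrt{-30 + \frac{i \sqrt{406}}{3}}\right) 159 - 393 = - \sqrt{-30 + \frac{i \sqrt{406}}{3}} \cdot 159 - 393 = - 159 \sqrt{-30 + \frac{i \sqrt{406}}{3}} - 393 = -393 - 159 \sqrt{-30 + \frac{i \sqrt{406}}{3}}$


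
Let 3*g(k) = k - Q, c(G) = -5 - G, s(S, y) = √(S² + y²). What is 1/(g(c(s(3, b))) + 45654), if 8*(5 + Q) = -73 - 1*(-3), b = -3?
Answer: 6574596/300175781401 + 144*√2/300175781401 ≈ 2.1903e-5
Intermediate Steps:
Q = -55/4 (Q = -5 + (-73 - 1*(-3))/8 = -5 + (-73 + 3)/8 = -5 + (⅛)*(-70) = -5 - 35/4 = -55/4 ≈ -13.750)
g(k) = 55/12 + k/3 (g(k) = (k - 1*(-55/4))/3 = (k + 55/4)/3 = (55/4 + k)/3 = 55/12 + k/3)
1/(g(c(s(3, b))) + 45654) = 1/((55/12 + (-5 - √(3² + (-3)²))/3) + 45654) = 1/((55/12 + (-5 - √(9 + 9))/3) + 45654) = 1/((55/12 + (-5 - √18)/3) + 45654) = 1/((55/12 + (-5 - 3*√2)/3) + 45654) = 1/((55/12 + (-5/3 - √2)) + 45654) = 1/((35/12 - √2) + 45654) = 1/(547883/12 - √2)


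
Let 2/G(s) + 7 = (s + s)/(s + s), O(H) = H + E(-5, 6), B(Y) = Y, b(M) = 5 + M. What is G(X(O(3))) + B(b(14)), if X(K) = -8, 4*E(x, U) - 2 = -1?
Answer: 56/3 ≈ 18.667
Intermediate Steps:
E(x, U) = ¼ (E(x, U) = ½ + (¼)*(-1) = ½ - ¼ = ¼)
O(H) = ¼ + H (O(H) = H + ¼ = ¼ + H)
G(s) = -⅓ (G(s) = 2/(-7 + (s + s)/(s + s)) = 2/(-7 + (2*s)/((2*s))) = 2/(-7 + (2*s)*(1/(2*s))) = 2/(-7 + 1) = 2/(-6) = 2*(-⅙) = -⅓)
G(X(O(3))) + B(b(14)) = -⅓ + (5 + 14) = -⅓ + 19 = 56/3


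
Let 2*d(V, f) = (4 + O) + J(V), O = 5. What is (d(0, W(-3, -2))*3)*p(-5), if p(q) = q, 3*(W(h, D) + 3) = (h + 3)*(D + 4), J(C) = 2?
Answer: -165/2 ≈ -82.500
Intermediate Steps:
W(h, D) = -3 + (3 + h)*(4 + D)/3 (W(h, D) = -3 + ((h + 3)*(D + 4))/3 = -3 + ((3 + h)*(4 + D))/3 = -3 + (3 + h)*(4 + D)/3)
d(V, f) = 11/2 (d(V, f) = ((4 + 5) + 2)/2 = (9 + 2)/2 = (½)*11 = 11/2)
(d(0, W(-3, -2))*3)*p(-5) = ((11/2)*3)*(-5) = (33/2)*(-5) = -165/2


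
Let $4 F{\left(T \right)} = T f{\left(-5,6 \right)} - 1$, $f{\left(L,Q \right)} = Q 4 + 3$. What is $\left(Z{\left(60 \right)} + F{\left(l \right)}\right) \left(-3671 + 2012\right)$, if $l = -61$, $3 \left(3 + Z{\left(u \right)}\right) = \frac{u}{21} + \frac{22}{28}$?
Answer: $\frac{1372941}{2} \approx 6.8647 \cdot 10^{5}$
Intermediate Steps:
$f{\left(L,Q \right)} = 3 + 4 Q$ ($f{\left(L,Q \right)} = 4 Q + 3 = 3 + 4 Q$)
$Z{\left(u \right)} = - \frac{115}{42} + \frac{u}{63}$ ($Z{\left(u \right)} = -3 + \frac{\frac{u}{21} + \frac{22}{28}}{3} = -3 + \frac{u \frac{1}{21} + 22 \cdot \frac{1}{28}}{3} = -3 + \frac{\frac{u}{21} + \frac{11}{14}}{3} = -3 + \frac{\frac{11}{14} + \frac{u}{21}}{3} = -3 + \left(\frac{11}{42} + \frac{u}{63}\right) = - \frac{115}{42} + \frac{u}{63}$)
$F{\left(T \right)} = - \frac{1}{4} + \frac{27 T}{4}$ ($F{\left(T \right)} = \frac{T \left(3 + 4 \cdot 6\right) - 1}{4} = \frac{T \left(3 + 24\right) - 1}{4} = \frac{T 27 - 1}{4} = \frac{27 T - 1}{4} = \frac{-1 + 27 T}{4} = - \frac{1}{4} + \frac{27 T}{4}$)
$\left(Z{\left(60 \right)} + F{\left(l \right)}\right) \left(-3671 + 2012\right) = \left(\left(- \frac{115}{42} + \frac{1}{63} \cdot 60\right) + \left(- \frac{1}{4} + \frac{27}{4} \left(-61\right)\right)\right) \left(-3671 + 2012\right) = \left(\left(- \frac{115}{42} + \frac{20}{21}\right) - 412\right) \left(-1659\right) = \left(- \frac{25}{14} - 412\right) \left(-1659\right) = \left(- \frac{5793}{14}\right) \left(-1659\right) = \frac{1372941}{2}$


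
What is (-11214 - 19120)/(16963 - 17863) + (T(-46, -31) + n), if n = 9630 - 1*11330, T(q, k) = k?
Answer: -763783/450 ≈ -1697.3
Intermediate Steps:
n = -1700 (n = 9630 - 11330 = -1700)
(-11214 - 19120)/(16963 - 17863) + (T(-46, -31) + n) = (-11214 - 19120)/(16963 - 17863) + (-31 - 1700) = -30334/(-900) - 1731 = -30334*(-1/900) - 1731 = 15167/450 - 1731 = -763783/450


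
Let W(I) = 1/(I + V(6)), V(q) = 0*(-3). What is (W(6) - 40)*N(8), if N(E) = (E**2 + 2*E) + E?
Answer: -10516/3 ≈ -3505.3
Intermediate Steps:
V(q) = 0
N(E) = E**2 + 3*E
W(I) = 1/I (W(I) = 1/(I + 0) = 1/I)
(W(6) - 40)*N(8) = (1/6 - 40)*(8*(3 + 8)) = (1/6 - 40)*(8*11) = -239/6*88 = -10516/3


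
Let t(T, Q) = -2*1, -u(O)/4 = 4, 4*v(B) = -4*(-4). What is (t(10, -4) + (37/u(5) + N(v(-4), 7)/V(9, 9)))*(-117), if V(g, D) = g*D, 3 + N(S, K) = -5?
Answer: 74321/144 ≈ 516.12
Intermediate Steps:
v(B) = 4 (v(B) = (-4*(-4))/4 = (¼)*16 = 4)
u(O) = -16 (u(O) = -4*4 = -16)
N(S, K) = -8 (N(S, K) = -3 - 5 = -8)
V(g, D) = D*g
t(T, Q) = -2
(t(10, -4) + (37/u(5) + N(v(-4), 7)/V(9, 9)))*(-117) = (-2 + (37/(-16) - 8/(9*9)))*(-117) = (-2 + (37*(-1/16) - 8/81))*(-117) = (-2 + (-37/16 - 8*1/81))*(-117) = (-2 + (-37/16 - 8/81))*(-117) = (-2 - 3125/1296)*(-117) = -5717/1296*(-117) = 74321/144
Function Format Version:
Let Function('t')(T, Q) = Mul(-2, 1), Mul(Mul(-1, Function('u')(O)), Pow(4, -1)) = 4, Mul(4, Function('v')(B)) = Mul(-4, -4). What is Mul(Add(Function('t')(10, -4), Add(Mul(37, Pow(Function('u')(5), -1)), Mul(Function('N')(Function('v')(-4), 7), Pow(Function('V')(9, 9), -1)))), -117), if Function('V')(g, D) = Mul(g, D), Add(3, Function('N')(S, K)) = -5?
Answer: Rational(74321, 144) ≈ 516.12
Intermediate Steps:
Function('v')(B) = 4 (Function('v')(B) = Mul(Rational(1, 4), Mul(-4, -4)) = Mul(Rational(1, 4), 16) = 4)
Function('u')(O) = -16 (Function('u')(O) = Mul(-4, 4) = -16)
Function('N')(S, K) = -8 (Function('N')(S, K) = Add(-3, -5) = -8)
Function('V')(g, D) = Mul(D, g)
Function('t')(T, Q) = -2
Mul(Add(Function('t')(10, -4), Add(Mul(37, Pow(Function('u')(5), -1)), Mul(Function('N')(Function('v')(-4), 7), Pow(Function('V')(9, 9), -1)))), -117) = Mul(Add(-2, Add(Mul(37, Pow(-16, -1)), Mul(-8, Pow(Mul(9, 9), -1)))), -117) = Mul(Add(-2, Add(Mul(37, Rational(-1, 16)), Mul(-8, Pow(81, -1)))), -117) = Mul(Add(-2, Add(Rational(-37, 16), Mul(-8, Rational(1, 81)))), -117) = Mul(Add(-2, Add(Rational(-37, 16), Rational(-8, 81))), -117) = Mul(Add(-2, Rational(-3125, 1296)), -117) = Mul(Rational(-5717, 1296), -117) = Rational(74321, 144)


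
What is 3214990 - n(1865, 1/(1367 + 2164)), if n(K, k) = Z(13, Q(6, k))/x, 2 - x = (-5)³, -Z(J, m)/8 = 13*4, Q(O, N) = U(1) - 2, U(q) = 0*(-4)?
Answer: 408304146/127 ≈ 3.2150e+6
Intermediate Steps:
U(q) = 0
Q(O, N) = -2 (Q(O, N) = 0 - 2 = -2)
Z(J, m) = -416 (Z(J, m) = -104*4 = -8*52 = -416)
x = 127 (x = 2 - 1*(-5)³ = 2 - 1*(-125) = 2 + 125 = 127)
n(K, k) = -416/127
3214990 - n(1865, 1/(1367 + 2164)) = 3214990 - 1*(-416/127) = 3214990 + 416/127 = 408304146/127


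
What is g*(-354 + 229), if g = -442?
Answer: 55250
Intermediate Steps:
g*(-354 + 229) = -442*(-354 + 229) = -442*(-125) = 55250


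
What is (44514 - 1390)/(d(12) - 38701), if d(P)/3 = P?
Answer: -43124/38665 ≈ -1.1153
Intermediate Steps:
d(P) = 3*P
(44514 - 1390)/(d(12) - 38701) = (44514 - 1390)/(3*12 - 38701) = 43124/(36 - 38701) = 43124/(-38665) = 43124*(-1/38665) = -43124/38665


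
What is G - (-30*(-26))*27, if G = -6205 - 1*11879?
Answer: -39144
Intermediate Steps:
G = -18084 (G = -6205 - 11879 = -18084)
G - (-30*(-26))*27 = -18084 - (-30*(-26))*27 = -18084 - 780*27 = -18084 - 1*21060 = -18084 - 21060 = -39144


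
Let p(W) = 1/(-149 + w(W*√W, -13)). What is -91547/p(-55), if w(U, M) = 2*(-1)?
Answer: 13823597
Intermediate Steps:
w(U, M) = -2
p(W) = -1/151 (p(W) = 1/(-149 - 2) = 1/(-151) = -1/151)
-91547/p(-55) = -91547/(-1/151) = -91547*(-151) = 13823597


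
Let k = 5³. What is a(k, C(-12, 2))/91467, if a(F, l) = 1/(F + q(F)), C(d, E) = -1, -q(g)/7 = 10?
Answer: 1/5030685 ≈ 1.9878e-7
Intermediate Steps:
q(g) = -70 (q(g) = -7*10 = -70)
k = 125
a(F, l) = 1/(-70 + F) (a(F, l) = 1/(F - 70) = 1/(-70 + F))
a(k, C(-12, 2))/91467 = 1/((-70 + 125)*91467) = (1/91467)/55 = (1/55)*(1/91467) = 1/5030685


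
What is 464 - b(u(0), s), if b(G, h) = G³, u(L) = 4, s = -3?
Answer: 400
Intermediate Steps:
464 - b(u(0), s) = 464 - 1*4³ = 464 - 1*64 = 464 - 64 = 400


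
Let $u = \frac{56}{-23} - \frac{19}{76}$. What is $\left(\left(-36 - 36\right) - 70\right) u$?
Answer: $\frac{17537}{46} \approx 381.24$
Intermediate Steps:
$u = - \frac{247}{92}$ ($u = 56 \left(- \frac{1}{23}\right) - \frac{1}{4} = - \frac{56}{23} - \frac{1}{4} = - \frac{247}{92} \approx -2.6848$)
$\left(\left(-36 - 36\right) - 70\right) u = \left(\left(-36 - 36\right) - 70\right) \left(- \frac{247}{92}\right) = \left(-72 - 70\right) \left(- \frac{247}{92}\right) = \left(-142\right) \left(- \frac{247}{92}\right) = \frac{17537}{46}$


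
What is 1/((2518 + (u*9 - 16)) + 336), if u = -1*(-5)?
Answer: 1/2883 ≈ 0.00034686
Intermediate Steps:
u = 5
1/((2518 + (u*9 - 16)) + 336) = 1/((2518 + (5*9 - 16)) + 336) = 1/((2518 + (45 - 16)) + 336) = 1/((2518 + 29) + 336) = 1/(2547 + 336) = 1/2883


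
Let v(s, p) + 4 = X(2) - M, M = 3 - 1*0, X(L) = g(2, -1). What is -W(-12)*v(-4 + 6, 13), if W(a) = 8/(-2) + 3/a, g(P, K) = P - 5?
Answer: -85/2 ≈ -42.500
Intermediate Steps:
g(P, K) = -5 + P
X(L) = -3 (X(L) = -5 + 2 = -3)
M = 3 (M = 3 + 0 = 3)
W(a) = -4 + 3/a (W(a) = 8*(-½) + 3/a = -4 + 3/a)
v(s, p) = -10 (v(s, p) = -4 + (-3 - 1*3) = -4 + (-3 - 3) = -4 - 6 = -10)
-W(-12)*v(-4 + 6, 13) = -(-4 + 3/(-12))*(-10) = -(-4 + 3*(-1/12))*(-10) = -(-4 - ¼)*(-10) = -(-17)*(-10)/4 = -1*85/2 = -85/2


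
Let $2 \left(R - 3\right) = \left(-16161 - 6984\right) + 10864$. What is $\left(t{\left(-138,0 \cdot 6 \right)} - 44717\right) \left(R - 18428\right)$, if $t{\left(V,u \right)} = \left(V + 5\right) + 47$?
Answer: $\frac{2201216193}{2} \approx 1.1006 \cdot 10^{9}$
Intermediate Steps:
$t{\left(V,u \right)} = 52 + V$ ($t{\left(V,u \right)} = \left(5 + V\right) + 47 = 52 + V$)
$R = - \frac{12275}{2}$ ($R = 3 + \frac{\left(-16161 - 6984\right) + 10864}{2} = 3 + \frac{-23145 + 10864}{2} = 3 + \frac{1}{2} \left(-12281\right) = 3 - \frac{12281}{2} = - \frac{12275}{2} \approx -6137.5$)
$\left(t{\left(-138,0 \cdot 6 \right)} - 44717\right) \left(R - 18428\right) = \left(\left(52 - 138\right) - 44717\right) \left(- \frac{12275}{2} - 18428\right) = \left(-86 - 44717\right) \left(- \frac{49131}{2}\right) = \left(-44803\right) \left(- \frac{49131}{2}\right) = \frac{2201216193}{2}$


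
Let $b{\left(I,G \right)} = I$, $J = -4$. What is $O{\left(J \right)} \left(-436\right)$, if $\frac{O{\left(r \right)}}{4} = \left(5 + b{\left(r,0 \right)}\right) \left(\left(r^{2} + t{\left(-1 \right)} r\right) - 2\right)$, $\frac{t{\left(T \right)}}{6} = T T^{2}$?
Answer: $-66272$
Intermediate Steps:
$t{\left(T \right)} = 6 T^{3}$ ($t{\left(T \right)} = 6 T T^{2} = 6 T^{3}$)
$O{\left(r \right)} = 4 \left(5 + r\right) \left(-2 + r^{2} - 6 r\right)$ ($O{\left(r \right)} = 4 \left(5 + r\right) \left(\left(r^{2} + 6 \left(-1\right)^{3} r\right) - 2\right) = 4 \left(5 + r\right) \left(\left(r^{2} + 6 \left(-1\right) r\right) - 2\right) = 4 \left(5 + r\right) \left(\left(r^{2} - 6 r\right) - 2\right) = 4 \left(5 + r\right) \left(-2 + r^{2} - 6 r\right)$)
$O{\left(J \right)} \left(-436\right) = \left(-40 - -512 - 4 \left(-4\right)^{2} + 4 \left(-4\right)^{3}\right) \left(-436\right) = \left(-40 + 512 - 64 + 4 \left(-64\right)\right) \left(-436\right) = \left(-40 + 512 - 64 - 256\right) \left(-436\right) = 152 \left(-436\right) = -66272$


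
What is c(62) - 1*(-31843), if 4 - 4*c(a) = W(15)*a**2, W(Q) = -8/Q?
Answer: 485348/15 ≈ 32357.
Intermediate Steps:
c(a) = 1 + 2*a**2/15 (c(a) = 1 - (-8/15)*a**2/4 = 1 - (-8*1/15)*a**2/4 = 1 - (-2)*a**2/15 = 1 + 2*a**2/15)
c(62) - 1*(-31843) = (1 + (2/15)*62**2) - 1*(-31843) = (1 + (2/15)*3844) + 31843 = (1 + 7688/15) + 31843 = 7703/15 + 31843 = 485348/15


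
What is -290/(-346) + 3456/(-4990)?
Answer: 62831/431635 ≈ 0.14557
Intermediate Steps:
-290/(-346) + 3456/(-4990) = -290*(-1/346) + 3456*(-1/4990) = 145/173 - 1728/2495 = 62831/431635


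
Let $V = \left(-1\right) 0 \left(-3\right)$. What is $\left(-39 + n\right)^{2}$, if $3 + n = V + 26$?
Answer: $256$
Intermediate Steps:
$V = 0$ ($V = 0 \left(-3\right) = 0$)
$n = 23$ ($n = -3 + \left(0 + 26\right) = -3 + 26 = 23$)
$\left(-39 + n\right)^{2} = \left(-39 + 23\right)^{2} = \left(-16\right)^{2} = 256$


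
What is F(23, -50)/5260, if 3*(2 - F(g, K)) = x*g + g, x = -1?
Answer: 1/2630 ≈ 0.00038023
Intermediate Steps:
F(g, K) = 2 (F(g, K) = 2 - (-g + g)/3 = 2 - 1/3*0 = 2 + 0 = 2)
F(23, -50)/5260 = 2/5260 = 2*(1/5260) = 1/2630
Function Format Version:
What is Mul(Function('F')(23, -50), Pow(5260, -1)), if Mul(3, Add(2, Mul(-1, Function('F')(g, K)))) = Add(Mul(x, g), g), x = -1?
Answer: Rational(1, 2630) ≈ 0.00038023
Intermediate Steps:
Function('F')(g, K) = 2 (Function('F')(g, K) = Add(2, Mul(Rational(-1, 3), Add(Mul(-1, g), g))) = Add(2, Mul(Rational(-1, 3), 0)) = Add(2, 0) = 2)
Mul(Function('F')(23, -50), Pow(5260, -1)) = Mul(2, Pow(5260, -1)) = Mul(2, Rational(1, 5260)) = Rational(1, 2630)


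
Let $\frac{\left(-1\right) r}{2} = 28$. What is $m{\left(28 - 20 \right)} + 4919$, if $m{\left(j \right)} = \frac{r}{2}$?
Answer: $4891$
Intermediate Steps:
$r = -56$ ($r = \left(-2\right) 28 = -56$)
$m{\left(j \right)} = -28$ ($m{\left(j \right)} = - \frac{56}{2} = \left(-56\right) \frac{1}{2} = -28$)
$m{\left(28 - 20 \right)} + 4919 = -28 + 4919 = 4891$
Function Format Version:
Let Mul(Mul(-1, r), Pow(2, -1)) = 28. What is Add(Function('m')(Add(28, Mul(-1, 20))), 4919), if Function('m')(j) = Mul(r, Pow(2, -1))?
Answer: 4891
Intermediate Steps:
r = -56 (r = Mul(-2, 28) = -56)
Function('m')(j) = -28 (Function('m')(j) = Mul(-56, Pow(2, -1)) = Mul(-56, Rational(1, 2)) = -28)
Add(Function('m')(Add(28, Mul(-1, 20))), 4919) = Add(-28, 4919) = 4891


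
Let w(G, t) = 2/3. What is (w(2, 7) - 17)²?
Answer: 2401/9 ≈ 266.78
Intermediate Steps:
w(G, t) = ⅔ (w(G, t) = 2*(⅓) = ⅔)
(w(2, 7) - 17)² = (⅔ - 17)² = (-49/3)² = 2401/9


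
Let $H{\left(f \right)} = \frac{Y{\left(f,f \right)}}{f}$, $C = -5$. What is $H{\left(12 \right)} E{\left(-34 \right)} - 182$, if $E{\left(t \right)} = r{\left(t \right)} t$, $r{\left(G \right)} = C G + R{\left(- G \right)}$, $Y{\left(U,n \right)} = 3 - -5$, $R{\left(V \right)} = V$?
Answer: $-4806$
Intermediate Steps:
$Y{\left(U,n \right)} = 8$ ($Y{\left(U,n \right)} = 3 + 5 = 8$)
$r{\left(G \right)} = - 6 G$ ($r{\left(G \right)} = - 5 G - G = - 6 G$)
$E{\left(t \right)} = - 6 t^{2}$ ($E{\left(t \right)} = - 6 t t = - 6 t^{2}$)
$H{\left(f \right)} = \frac{8}{f}$
$H{\left(12 \right)} E{\left(-34 \right)} - 182 = \frac{8}{12} \left(- 6 \left(-34\right)^{2}\right) - 182 = 8 \cdot \frac{1}{12} \left(\left(-6\right) 1156\right) - 182 = \frac{2}{3} \left(-6936\right) - 182 = -4624 - 182 = -4806$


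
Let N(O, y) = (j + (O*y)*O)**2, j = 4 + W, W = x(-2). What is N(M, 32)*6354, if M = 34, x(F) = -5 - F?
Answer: 8695334939346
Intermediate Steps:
W = -3 (W = -5 - 1*(-2) = -5 + 2 = -3)
j = 1 (j = 4 - 3 = 1)
N(O, y) = (1 + y*O**2)**2 (N(O, y) = (1 + (O*y)*O)**2 = (1 + y*O**2)**2)
N(M, 32)*6354 = (1 + 32*34**2)**2*6354 = (1 + 32*1156)**2*6354 = (1 + 36992)**2*6354 = 36993**2*6354 = 1368482049*6354 = 8695334939346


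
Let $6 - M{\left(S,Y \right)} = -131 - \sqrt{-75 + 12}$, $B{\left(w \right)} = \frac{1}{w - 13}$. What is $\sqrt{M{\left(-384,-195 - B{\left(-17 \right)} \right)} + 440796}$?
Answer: $\sqrt{440933 + 3 i \sqrt{7}} \approx 664.03 + 0.006 i$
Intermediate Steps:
$B{\left(w \right)} = \frac{1}{-13 + w}$
$M{\left(S,Y \right)} = 137 + 3 i \sqrt{7}$ ($M{\left(S,Y \right)} = 6 - \left(-131 - \sqrt{-75 + 12}\right) = 6 - \left(-131 - \sqrt{-63}\right) = 6 - \left(-131 - 3 i \sqrt{7}\right) = 6 + \left(131 + 3 i \sqrt{7}\right) = 137 + 3 i \sqrt{7}$)
$\sqrt{M{\left(-384,-195 - B{\left(-17 \right)} \right)} + 440796} = \sqrt{\left(137 + 3 i \sqrt{7}\right) + 440796} = \sqrt{440933 + 3 i \sqrt{7}}$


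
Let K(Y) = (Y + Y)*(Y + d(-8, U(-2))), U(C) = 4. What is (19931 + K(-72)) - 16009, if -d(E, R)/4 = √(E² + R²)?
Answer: 14290 + 2304*√5 ≈ 19442.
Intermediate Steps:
d(E, R) = -4*√(E² + R²)
K(Y) = 2*Y*(Y - 16*√5) (K(Y) = (Y + Y)*(Y - 4*√((-8)² + 4²)) = (2*Y)*(Y - 4*√(64 + 16)) = (2*Y)*(Y - 16*√5) = 2*Y*(Y - 16*√5))
(19931 + K(-72)) - 16009 = (19931 + 2*(-72)*(-72 - 16*√5)) - 16009 = (19931 + (10368 + 2304*√5)) - 16009 = (30299 + 2304*√5) - 16009 = 14290 + 2304*√5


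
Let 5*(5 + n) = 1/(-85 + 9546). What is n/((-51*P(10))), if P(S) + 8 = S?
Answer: 118262/2412555 ≈ 0.049019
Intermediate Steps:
P(S) = -8 + S
n = -236524/47305 (n = -5 + 1/(5*(-85 + 9546)) = -5 + (1/5)/9461 = -5 + (1/5)*(1/9461) = -5 + 1/47305 = -236524/47305 ≈ -5.0000)
n/((-51*P(10))) = -236524*(-1/(51*(-8 + 10)))/47305 = -236524/(47305*((-51*2))) = -236524/47305/(-102) = -236524/47305*(-1/102) = 118262/2412555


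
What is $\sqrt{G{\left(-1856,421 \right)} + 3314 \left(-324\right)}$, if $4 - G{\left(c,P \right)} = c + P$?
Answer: $i \sqrt{1072297} \approx 1035.5 i$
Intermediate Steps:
$G{\left(c,P \right)} = 4 - P - c$ ($G{\left(c,P \right)} = 4 - \left(c + P\right) = 4 - \left(P + c\right) = 4 - P - c$)
$\sqrt{G{\left(-1856,421 \right)} + 3314 \left(-324\right)} = \sqrt{\left(4 - 421 - -1856\right) + 3314 \left(-324\right)} = \sqrt{\left(4 - 421 + 1856\right) - 1073736} = \sqrt{1439 - 1073736} = \sqrt{-1072297} = i \sqrt{1072297}$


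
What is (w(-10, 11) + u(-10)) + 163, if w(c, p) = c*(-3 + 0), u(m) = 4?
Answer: 197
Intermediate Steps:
w(c, p) = -3*c (w(c, p) = c*(-3) = -3*c)
(w(-10, 11) + u(-10)) + 163 = (-3*(-10) + 4) + 163 = (30 + 4) + 163 = 34 + 163 = 197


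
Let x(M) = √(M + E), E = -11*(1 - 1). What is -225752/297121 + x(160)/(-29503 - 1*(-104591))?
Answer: -225752/297121 + √10/18772 ≈ -0.75963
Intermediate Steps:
E = 0 (E = -11*0 = 0)
x(M) = √M (x(M) = √(M + 0) = √M)
-225752/297121 + x(160)/(-29503 - 1*(-104591)) = -225752/297121 + √160/(-29503 - 1*(-104591)) = -225752*1/297121 + (4*√10)/(-29503 + 104591) = -225752/297121 + (4*√10)/75088 = -225752/297121 + (4*√10)*(1/75088) = -225752/297121 + √10/18772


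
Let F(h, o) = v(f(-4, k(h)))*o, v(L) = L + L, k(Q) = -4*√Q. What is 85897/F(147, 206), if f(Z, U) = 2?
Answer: 85897/824 ≈ 104.24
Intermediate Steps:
v(L) = 2*L
F(h, o) = 4*o (F(h, o) = (2*2)*o = 4*o)
85897/F(147, 206) = 85897/((4*206)) = 85897/824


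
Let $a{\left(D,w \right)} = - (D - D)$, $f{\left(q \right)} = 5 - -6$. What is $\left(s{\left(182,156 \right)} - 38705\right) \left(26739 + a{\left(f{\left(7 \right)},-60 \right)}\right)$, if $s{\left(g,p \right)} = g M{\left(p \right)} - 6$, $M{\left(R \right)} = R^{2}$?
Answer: $117396001899$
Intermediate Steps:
$f{\left(q \right)} = 11$ ($f{\left(q \right)} = 5 + 6 = 11$)
$s{\left(g,p \right)} = -6 + g p^{2}$ ($s{\left(g,p \right)} = g p^{2} - 6 = -6 + g p^{2}$)
$a{\left(D,w \right)} = 0$ ($a{\left(D,w \right)} = \left(-1\right) 0 = 0$)
$\left(s{\left(182,156 \right)} - 38705\right) \left(26739 + a{\left(f{\left(7 \right)},-60 \right)}\right) = \left(\left(-6 + 182 \cdot 156^{2}\right) - 38705\right) \left(26739 + 0\right) = \left(\left(-6 + 182 \cdot 24336\right) - 38705\right) 26739 = \left(\left(-6 + 4429152\right) - 38705\right) 26739 = \left(4429146 - 38705\right) 26739 = 4390441 \cdot 26739 = 117396001899$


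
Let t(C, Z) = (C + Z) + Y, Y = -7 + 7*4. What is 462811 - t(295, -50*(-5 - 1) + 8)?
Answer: 462187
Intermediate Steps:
Y = 21 (Y = -7 + 28 = 21)
t(C, Z) = 21 + C + Z (t(C, Z) = (C + Z) + 21 = 21 + C + Z)
462811 - t(295, -50*(-5 - 1) + 8) = 462811 - (21 + 295 + (-50*(-5 - 1) + 8)) = 462811 - (21 + 295 + (-50*(-6) + 8)) = 462811 - (21 + 295 + (-10*(-30) + 8)) = 462811 - (21 + 295 + (300 + 8)) = 462811 - (21 + 295 + 308) = 462811 - 1*624 = 462811 - 624 = 462187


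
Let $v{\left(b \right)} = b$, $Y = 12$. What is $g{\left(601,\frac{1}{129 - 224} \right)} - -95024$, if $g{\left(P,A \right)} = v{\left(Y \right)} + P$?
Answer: $95637$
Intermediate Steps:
$g{\left(P,A \right)} = 12 + P$
$g{\left(601,\frac{1}{129 - 224} \right)} - -95024 = \left(12 + 601\right) - -95024 = 613 + 95024 = 95637$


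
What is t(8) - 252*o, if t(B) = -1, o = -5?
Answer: 1259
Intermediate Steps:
t(8) - 252*o = -1 - 252*(-5) = -1 - 21*(-60) = -1 + 1260 = 1259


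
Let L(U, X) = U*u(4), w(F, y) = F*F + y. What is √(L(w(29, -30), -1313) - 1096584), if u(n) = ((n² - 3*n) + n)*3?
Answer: 24*I*√1870 ≈ 1037.8*I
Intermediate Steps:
u(n) = -6*n + 3*n² (u(n) = (n² - 2*n)*3 = -6*n + 3*n²)
w(F, y) = y + F² (w(F, y) = F² + y = y + F²)
L(U, X) = 24*U (L(U, X) = U*(3*4*(-2 + 4)) = U*(3*4*2) = U*24 = 24*U)
√(L(w(29, -30), -1313) - 1096584) = √(24*(-30 + 29²) - 1096584) = √(24*(-30 + 841) - 1096584) = √(24*811 - 1096584) = √(19464 - 1096584) = √(-1077120) = 24*I*√1870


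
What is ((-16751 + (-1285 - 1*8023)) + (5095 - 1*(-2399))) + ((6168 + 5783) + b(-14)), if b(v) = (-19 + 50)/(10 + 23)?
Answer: -218231/33 ≈ -6613.1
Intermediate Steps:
b(v) = 31/33
((-16751 + (-1285 - 1*8023)) + (5095 - 1*(-2399))) + ((6168 + 5783) + b(-14)) = ((-16751 + (-1285 - 1*8023)) + (5095 - 1*(-2399))) + ((6168 + 5783) + 31/33) = ((-16751 + (-1285 - 8023)) + (5095 + 2399)) + (11951 + 31/33) = ((-16751 - 9308) + 7494) + 394414/33 = (-26059 + 7494) + 394414/33 = -18565 + 394414/33 = -218231/33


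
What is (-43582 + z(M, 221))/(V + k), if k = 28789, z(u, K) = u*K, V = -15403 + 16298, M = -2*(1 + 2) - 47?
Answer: -55295/29684 ≈ -1.8628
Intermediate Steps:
M = -53 (M = -2*3 - 47 = -6 - 47 = -53)
V = 895
z(u, K) = K*u
(-43582 + z(M, 221))/(V + k) = (-43582 + 221*(-53))/(895 + 28789) = (-43582 - 11713)/29684 = -55295*1/29684 = -55295/29684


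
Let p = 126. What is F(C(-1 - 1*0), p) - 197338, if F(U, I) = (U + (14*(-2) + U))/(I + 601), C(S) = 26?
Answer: -143464702/727 ≈ -1.9734e+5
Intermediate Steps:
F(U, I) = (-28 + 2*U)/(601 + I) (F(U, I) = (U + (-28 + U))/(601 + I) = (-28 + 2*U)/(601 + I))
F(C(-1 - 1*0), p) - 197338 = 2*(-14 + 26)/(601 + 126) - 197338 = 2*12/727 - 197338 = 2*(1/727)*12 - 197338 = 24/727 - 197338 = -143464702/727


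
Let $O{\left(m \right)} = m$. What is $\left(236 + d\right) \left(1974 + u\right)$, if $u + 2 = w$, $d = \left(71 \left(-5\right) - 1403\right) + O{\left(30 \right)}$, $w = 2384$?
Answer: $-6499152$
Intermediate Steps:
$d = -1728$ ($d = \left(71 \left(-5\right) - 1403\right) + 30 = \left(-355 - 1403\right) + 30 = -1758 + 30 = -1728$)
$u = 2382$ ($u = -2 + 2384 = 2382$)
$\left(236 + d\right) \left(1974 + u\right) = \left(236 - 1728\right) \left(1974 + 2382\right) = \left(-1492\right) 4356 = -6499152$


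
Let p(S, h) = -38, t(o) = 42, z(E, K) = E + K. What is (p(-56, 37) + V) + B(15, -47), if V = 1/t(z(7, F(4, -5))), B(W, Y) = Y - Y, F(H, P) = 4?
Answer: -1595/42 ≈ -37.976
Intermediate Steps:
B(W, Y) = 0
V = 1/42 ≈ 0.023810
(p(-56, 37) + V) + B(15, -47) = (-38 + 1/42) + 0 = -1595/42 + 0 = -1595/42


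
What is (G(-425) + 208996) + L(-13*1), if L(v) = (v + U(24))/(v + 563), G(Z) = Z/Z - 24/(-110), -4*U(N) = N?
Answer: 114948451/550 ≈ 2.0900e+5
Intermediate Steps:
U(N) = -N/4
G(Z) = 67/55 (G(Z) = 1 - 24*(-1/110) = 1 + 12/55 = 67/55)
L(v) = (-6 + v)/(563 + v) (L(v) = (v - ¼*24)/(v + 563) = (v - 6)/(563 + v) = (-6 + v)/(563 + v))
(G(-425) + 208996) + L(-13*1) = (67/55 + 208996) + (-6 - 13*1)/(563 - 13*1) = 11494847/55 + (-6 - 13)/(563 - 13) = 11494847/55 - 19/550 = 114948451/550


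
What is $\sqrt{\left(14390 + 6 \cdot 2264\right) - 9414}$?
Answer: $8 \sqrt{290} \approx 136.24$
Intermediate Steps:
$\sqrt{\left(14390 + 6 \cdot 2264\right) - 9414} = \sqrt{\left(14390 + 13584\right) - 9414} = \sqrt{27974 - 9414} = \sqrt{18560} = 8 \sqrt{290}$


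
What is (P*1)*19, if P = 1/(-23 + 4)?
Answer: -1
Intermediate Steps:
P = -1/19 (P = 1/(-19) = -1/19 ≈ -0.052632)
(P*1)*19 = -1/19*1*19 = -1/19*19 = -1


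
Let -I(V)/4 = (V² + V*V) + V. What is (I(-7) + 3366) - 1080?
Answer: 1922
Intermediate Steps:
I(V) = -8*V² - 4*V (I(V) = -4*((V² + V*V) + V) = -4*((V² + V²) + V) = -4*(2*V² + V) = -4*(V + 2*V²) = -8*V² - 4*V)
(I(-7) + 3366) - 1080 = (-4*(-7)*(1 + 2*(-7)) + 3366) - 1080 = (-4*(-7)*(1 - 14) + 3366) - 1080 = (-4*(-7)*(-13) + 3366) - 1080 = (-364 + 3366) - 1080 = 3002 - 1080 = 1922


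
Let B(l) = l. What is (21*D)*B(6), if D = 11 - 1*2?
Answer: 1134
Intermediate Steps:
D = 9 (D = 11 - 2 = 9)
(21*D)*B(6) = (21*9)*6 = 189*6 = 1134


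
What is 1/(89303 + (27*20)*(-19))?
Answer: 1/79043 ≈ 1.2651e-5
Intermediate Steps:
1/(89303 + (27*20)*(-19)) = 1/(89303 + 540*(-19)) = 1/(89303 - 10260) = 1/79043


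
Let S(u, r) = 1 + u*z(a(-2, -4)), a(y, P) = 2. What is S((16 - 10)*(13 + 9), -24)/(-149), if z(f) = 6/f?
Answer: -397/149 ≈ -2.6644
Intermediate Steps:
S(u, r) = 1 + 3*u (S(u, r) = 1 + u*(6/2) = 1 + u*(6*(½)) = 1 + u*3 = 1 + 3*u)
S((16 - 10)*(13 + 9), -24)/(-149) = (1 + 3*((16 - 10)*(13 + 9)))/(-149) = (1 + 3*(6*22))*(-1/149) = (1 + 3*132)*(-1/149) = (1 + 396)*(-1/149) = 397*(-1/149) = -397/149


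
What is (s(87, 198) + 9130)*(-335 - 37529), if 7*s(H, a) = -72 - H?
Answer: -2413867864/7 ≈ -3.4484e+8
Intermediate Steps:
s(H, a) = -72/7 - H/7 (s(H, a) = (-72 - H)/7 = -72/7 - H/7)
(s(87, 198) + 9130)*(-335 - 37529) = ((-72/7 - ⅐*87) + 9130)*(-335 - 37529) = ((-72/7 - 87/7) + 9130)*(-37864) = (-159/7 + 9130)*(-37864) = (63751/7)*(-37864) = -2413867864/7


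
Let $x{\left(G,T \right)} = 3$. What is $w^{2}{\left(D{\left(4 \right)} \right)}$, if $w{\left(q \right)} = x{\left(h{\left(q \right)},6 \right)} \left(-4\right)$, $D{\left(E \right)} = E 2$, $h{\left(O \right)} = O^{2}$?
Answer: $144$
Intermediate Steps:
$D{\left(E \right)} = 2 E$
$w{\left(q \right)} = -12$ ($w{\left(q \right)} = 3 \left(-4\right) = -12$)
$w^{2}{\left(D{\left(4 \right)} \right)} = \left(-12\right)^{2} = 144$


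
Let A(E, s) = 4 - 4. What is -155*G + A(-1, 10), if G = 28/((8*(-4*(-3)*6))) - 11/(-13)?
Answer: -259625/1872 ≈ -138.69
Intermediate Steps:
A(E, s) = 0
G = 1675/1872 (G = 28/((8*(12*6))) - 11*(-1/13) = 28/((8*72)) + 11/13 = 28/576 + 11/13 = 28*(1/576) + 11/13 = 7/144 + 11/13 = 1675/1872 ≈ 0.89476)
-155*G + A(-1, 10) = -155*1675/1872 + 0 = -259625/1872 + 0 = -259625/1872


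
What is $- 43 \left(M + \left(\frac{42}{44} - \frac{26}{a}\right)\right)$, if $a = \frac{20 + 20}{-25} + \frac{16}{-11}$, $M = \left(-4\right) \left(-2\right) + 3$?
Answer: $- \frac{813173}{924} \approx -880.06$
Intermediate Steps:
$M = 11$ ($M = 8 + 3 = 11$)
$a = - \frac{168}{55}$ ($a = 40 \left(- \frac{1}{25}\right) + 16 \left(- \frac{1}{11}\right) = - \frac{8}{5} - \frac{16}{11} = - \frac{168}{55} \approx -3.0545$)
$- 43 \left(M + \left(\frac{42}{44} - \frac{26}{a}\right)\right) = - 43 \left(11 + \left(\frac{42}{44} - \frac{26}{- \frac{168}{55}}\right)\right) = - 43 \left(11 + \left(42 \cdot \frac{1}{44} - - \frac{715}{84}\right)\right) = - 43 \left(11 + \left(\frac{21}{22} + \frac{715}{84}\right)\right) = - 43 \left(11 + \frac{8747}{924}\right) = \left(-43\right) \frac{18911}{924} = - \frac{813173}{924}$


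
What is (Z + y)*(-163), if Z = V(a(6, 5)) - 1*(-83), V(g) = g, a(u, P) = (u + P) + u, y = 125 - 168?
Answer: -9291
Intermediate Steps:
y = -43
a(u, P) = P + 2*u (a(u, P) = (P + u) + u = P + 2*u)
Z = 100 (Z = (5 + 2*6) - 1*(-83) = (5 + 12) + 83 = 17 + 83 = 100)
(Z + y)*(-163) = (100 - 43)*(-163) = 57*(-163) = -9291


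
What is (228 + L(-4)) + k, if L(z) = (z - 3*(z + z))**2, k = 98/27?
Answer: 17054/27 ≈ 631.63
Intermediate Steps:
k = 98/27 (k = 98*(1/27) = 98/27 ≈ 3.6296)
L(z) = 25*z**2 (L(z) = (z - 6*z)**2 = (-5*z)**2 = 25*z**2)
(228 + L(-4)) + k = (228 + 25*(-4)**2) + 98/27 = (228 + 25*16) + 98/27 = (228 + 400) + 98/27 = 628 + 98/27 = 17054/27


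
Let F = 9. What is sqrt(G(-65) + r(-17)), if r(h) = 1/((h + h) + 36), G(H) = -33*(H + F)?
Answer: sqrt(7394)/2 ≈ 42.994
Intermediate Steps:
G(H) = -297 - 33*H (G(H) = -33*(H + 9) = -33*(9 + H) = -297 - 33*H)
r(h) = 1/(36 + 2*h) (r(h) = 1/(2*h + 36) = 1/(36 + 2*h))
sqrt(G(-65) + r(-17)) = sqrt((-297 - 33*(-65)) + 1/(2*(18 - 17))) = sqrt((-297 + 2145) + (1/2)/1) = sqrt(1848 + (1/2)*1) = sqrt(1848 + 1/2) = sqrt(3697/2) = sqrt(7394)/2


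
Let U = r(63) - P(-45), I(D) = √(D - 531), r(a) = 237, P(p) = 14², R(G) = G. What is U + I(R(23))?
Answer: 41 + 2*I*√127 ≈ 41.0 + 22.539*I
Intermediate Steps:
P(p) = 196
I(D) = √(-531 + D)
U = 41 (U = 237 - 1*196 = 237 - 196 = 41)
U + I(R(23)) = 41 + √(-531 + 23) = 41 + √(-508) = 41 + 2*I*√127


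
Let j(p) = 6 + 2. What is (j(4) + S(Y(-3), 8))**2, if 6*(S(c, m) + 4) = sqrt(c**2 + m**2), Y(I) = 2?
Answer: (12 + sqrt(17))**2/9 ≈ 28.884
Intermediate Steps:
S(c, m) = -4 + sqrt(c**2 + m**2)/6
j(p) = 8
(j(4) + S(Y(-3), 8))**2 = (8 + (-4 + sqrt(2**2 + 8**2)/6))**2 = (8 + (-4 + sqrt(4 + 64)/6))**2 = (8 + (-4 + sqrt(68)/6))**2 = (8 + (-4 + (2*sqrt(17))/6))**2 = (8 + (-4 + sqrt(17)/3))**2 = (4 + sqrt(17)/3)**2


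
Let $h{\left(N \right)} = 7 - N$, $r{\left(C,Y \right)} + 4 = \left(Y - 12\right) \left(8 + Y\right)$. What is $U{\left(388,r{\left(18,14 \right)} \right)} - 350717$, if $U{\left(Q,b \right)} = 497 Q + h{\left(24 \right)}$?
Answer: $-157898$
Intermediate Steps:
$r{\left(C,Y \right)} = -4 + \left(-12 + Y\right) \left(8 + Y\right)$ ($r{\left(C,Y \right)} = -4 + \left(Y - 12\right) \left(8 + Y\right) = -4 + \left(-12 + Y\right) \left(8 + Y\right)$)
$U{\left(Q,b \right)} = -17 + 497 Q$ ($U{\left(Q,b \right)} = 497 Q + \left(7 - 24\right) = 497 Q - 17 = -17 + 497 Q$)
$U{\left(388,r{\left(18,14 \right)} \right)} - 350717 = \left(-17 + 497 \cdot 388\right) - 350717 = \left(-17 + 192836\right) - 350717 = 192819 - 350717 = -157898$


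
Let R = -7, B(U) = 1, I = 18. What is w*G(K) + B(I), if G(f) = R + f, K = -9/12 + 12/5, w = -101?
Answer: 10827/20 ≈ 541.35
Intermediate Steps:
K = 33/20 (K = -9*1/12 + 12*(⅕) = -¾ + 12/5 = 33/20 ≈ 1.6500)
G(f) = -7 + f
w*G(K) + B(I) = -101*(-7 + 33/20) + 1 = -101*(-107/20) + 1 = 10807/20 + 1 = 10827/20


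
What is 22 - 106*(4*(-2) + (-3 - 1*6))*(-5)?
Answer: -8988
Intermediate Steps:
22 - 106*(4*(-2) + (-3 - 1*6))*(-5) = 22 - 106*(-8 + (-3 - 6))*(-5) = 22 - 106*(-8 - 9)*(-5) = 22 - (-1802)*(-5) = 22 - 106*85 = 22 - 9010 = -8988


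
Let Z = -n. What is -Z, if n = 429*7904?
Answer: 3390816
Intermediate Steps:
n = 3390816
Z = -3390816 (Z = -1*3390816 = -3390816)
-Z = -1*(-3390816) = 3390816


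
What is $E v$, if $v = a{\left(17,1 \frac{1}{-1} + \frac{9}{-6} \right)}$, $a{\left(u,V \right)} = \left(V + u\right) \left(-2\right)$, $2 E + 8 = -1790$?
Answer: $26071$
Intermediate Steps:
$E = -899$ ($E = -4 + \frac{1}{2} \left(-1790\right) = -4 - 895 = -899$)
$a{\left(u,V \right)} = - 2 V - 2 u$
$v = -29$ ($v = - 2 \left(1 \frac{1}{-1} + \frac{9}{-6}\right) - 34 = - 2 \left(1 \left(-1\right) + 9 \left(- \frac{1}{6}\right)\right) - 34 = - 2 \left(-1 - \frac{3}{2}\right) - 34 = \left(-2\right) \left(- \frac{5}{2}\right) - 34 = 5 - 34 = -29$)
$E v = \left(-899\right) \left(-29\right) = 26071$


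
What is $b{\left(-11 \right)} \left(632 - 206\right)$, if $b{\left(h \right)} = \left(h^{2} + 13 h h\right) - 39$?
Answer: $705030$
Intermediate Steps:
$b{\left(h \right)} = -39 + 14 h^{2}$ ($b{\left(h \right)} = \left(h^{2} + 13 h^{2}\right) - 39 = 14 h^{2} - 39 = -39 + 14 h^{2}$)
$b{\left(-11 \right)} \left(632 - 206\right) = \left(-39 + 14 \left(-11\right)^{2}\right) \left(632 - 206\right) = \left(-39 + 14 \cdot 121\right) 426 = \left(-39 + 1694\right) 426 = 1655 \cdot 426 = 705030$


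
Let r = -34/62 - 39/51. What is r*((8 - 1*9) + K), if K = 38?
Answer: -25604/527 ≈ -48.584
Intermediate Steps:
r = -692/527 (r = -34*1/62 - 39*1/51 = -17/31 - 13/17 = -692/527 ≈ -1.3131)
r*((8 - 1*9) + K) = -692*((8 - 1*9) + 38)/527 = -692*((8 - 9) + 38)/527 = -692*(-1 + 38)/527 = -692/527*37 = -25604/527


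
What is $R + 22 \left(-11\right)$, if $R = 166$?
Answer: $-76$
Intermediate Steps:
$R + 22 \left(-11\right) = 166 + 22 \left(-11\right) = 166 - 242 = -76$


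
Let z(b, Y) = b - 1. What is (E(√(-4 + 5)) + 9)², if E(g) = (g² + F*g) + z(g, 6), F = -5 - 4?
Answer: 1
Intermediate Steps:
z(b, Y) = -1 + b
F = -9
E(g) = -1 + g² - 8*g (E(g) = (g² - 9*g) + (-1 + g) = -1 + g² - 8*g)
(E(√(-4 + 5)) + 9)² = ((-1 + (√(-4 + 5))² - 8*√(-4 + 5)) + 9)² = ((-1 + (√1)² - 8*√1) + 9)² = ((-1 + 1² - 8*1) + 9)² = ((-1 + 1 - 8) + 9)² = (-8 + 9)² = 1² = 1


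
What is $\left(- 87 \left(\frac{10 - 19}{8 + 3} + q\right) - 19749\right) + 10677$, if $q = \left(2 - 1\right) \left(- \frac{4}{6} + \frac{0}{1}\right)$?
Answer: $- \frac{98371}{11} \approx -8942.8$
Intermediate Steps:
$q = - \frac{2}{3}$ ($q = 1 \left(\left(-4\right) \frac{1}{6} + 0 \cdot 1\right) = 1 \left(- \frac{2}{3} + 0\right) = 1 \left(- \frac{2}{3}\right) = - \frac{2}{3} \approx -0.66667$)
$\left(- 87 \left(\frac{10 - 19}{8 + 3} + q\right) - 19749\right) + 10677 = \left(- 87 \left(\frac{10 - 19}{8 + 3} - \frac{2}{3}\right) - 19749\right) + 10677 = \left(- 87 \left(- \frac{9}{11} - \frac{2}{3}\right) - 19749\right) + 10677 = \left(\left(-87\right) \left(- \frac{49}{33}\right) - 19749\right) + 10677 = \left(\frac{1421}{11} - 19749\right) + 10677 = - \frac{215818}{11} + 10677 = - \frac{98371}{11}$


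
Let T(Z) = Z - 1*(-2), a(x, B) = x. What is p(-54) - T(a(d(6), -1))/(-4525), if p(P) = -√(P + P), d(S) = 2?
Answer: 4/4525 - 6*I*√3 ≈ 0.00088398 - 10.392*I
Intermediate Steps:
T(Z) = 2 + Z (T(Z) = Z + 2 = 2 + Z)
p(P) = -√2*√P (p(P) = -√(2*P) = -√2*√P)
p(-54) - T(a(d(6), -1))/(-4525) = -√2*√(-54) - (2 + 2)/(-4525) = -√2*3*I*√6 - 4*(-1)/4525 = -6*I*√3 - 1*(-4/4525) = -6*I*√3 + 4/4525 = 4/4525 - 6*I*√3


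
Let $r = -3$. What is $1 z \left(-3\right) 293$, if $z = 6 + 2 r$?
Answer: $0$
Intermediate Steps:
$z = 0$ ($z = 6 + 2 \left(-3\right) = 6 - 6 = 0$)
$1 z \left(-3\right) 293 = 1 \cdot 0 \left(-3\right) 293 = 0 \left(-3\right) 293 = 0 \cdot 293 = 0$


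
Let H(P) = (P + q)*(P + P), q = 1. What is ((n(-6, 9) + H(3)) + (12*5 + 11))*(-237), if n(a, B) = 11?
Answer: -25122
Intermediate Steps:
H(P) = 2*P*(1 + P) (H(P) = (P + 1)*(P + P) = (1 + P)*(2*P) = 2*P*(1 + P))
((n(-6, 9) + H(3)) + (12*5 + 11))*(-237) = ((11 + 2*3*(1 + 3)) + (12*5 + 11))*(-237) = ((11 + 2*3*4) + (60 + 11))*(-237) = ((11 + 24) + 71)*(-237) = (35 + 71)*(-237) = 106*(-237) = -25122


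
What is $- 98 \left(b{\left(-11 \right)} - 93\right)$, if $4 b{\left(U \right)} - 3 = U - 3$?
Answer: $\frac{18767}{2} \approx 9383.5$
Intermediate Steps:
$b{\left(U \right)} = \frac{U}{4}$ ($b{\left(U \right)} = \frac{3}{4} + \frac{U - 3}{4} = \frac{3}{4} + \frac{-3 + U}{4} = \frac{3}{4} + \left(- \frac{3}{4} + \frac{U}{4}\right) = \frac{U}{4}$)
$- 98 \left(b{\left(-11 \right)} - 93\right) = - 98 \left(\frac{1}{4} \left(-11\right) - 93\right) = - 98 \left(- \frac{11}{4} - 93\right) = \left(-98\right) \left(- \frac{383}{4}\right) = \frac{18767}{2}$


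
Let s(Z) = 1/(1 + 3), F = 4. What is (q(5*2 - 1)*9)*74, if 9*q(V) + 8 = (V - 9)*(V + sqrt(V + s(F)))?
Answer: -592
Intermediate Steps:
s(Z) = 1/4
q(V) = -8/9 + (-9 + V)*(V + sqrt(1/4 + V))/9 (q(V) = -8/9 + ((V - 9)*(V + sqrt(V + 1/4)))/9 = -8/9 + ((-9 + V)*(V + sqrt(1/4 + V)))/9 = -8/9 + (-9 + V)*(V + sqrt(1/4 + V))/9)
(q(5*2 - 1)*9)*74 = ((-8/9 - (5*2 - 1) - sqrt(1 + 4*(5*2 - 1))/2 + (5*2 - 1)**2/9 + (5*2 - 1)*sqrt(1 + 4*(5*2 - 1))/18)*9)*74 = ((-8/9 - (10 - 1) - sqrt(1 + 4*(10 - 1))/2 + (10 - 1)**2/9 + (10 - 1)*sqrt(1 + 4*(10 - 1))/18)*9)*74 = ((-8/9 - 1*9 - sqrt(1 + 4*9)/2 + (1/9)*9**2 + (1/18)*9*sqrt(1 + 4*9))*9)*74 = ((-8/9 - 9 - sqrt(1 + 36)/2 + (1/9)*81 + (1/18)*9*sqrt(1 + 36))*9)*74 = ((-8/9 - 9 - sqrt(37)/2 + 9 + (1/18)*9*sqrt(37))*9)*74 = ((-8/9 - 9 - sqrt(37)/2 + 9 + sqrt(37)/2)*9)*74 = -8/9*9*74 = -8*74 = -592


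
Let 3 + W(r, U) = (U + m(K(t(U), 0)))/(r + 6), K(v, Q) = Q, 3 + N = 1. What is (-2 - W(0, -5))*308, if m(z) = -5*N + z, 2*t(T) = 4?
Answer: 154/3 ≈ 51.333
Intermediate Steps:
N = -2 (N = -3 + 1 = -2)
t(T) = 2 (t(T) = (1/2)*4 = 2)
m(z) = 10 + z (m(z) = -5*(-2) + z = 10 + z)
W(r, U) = -3 + (10 + U)/(6 + r) (W(r, U) = -3 + (U + (10 + 0))/(r + 6) = -3 + (U + 10)/(6 + r) = -3 + (10 + U)/(6 + r))
(-2 - W(0, -5))*308 = (-2 - (-8 - 5 - 3*0)/(6 + 0))*308 = (-2 - (-8 - 5 + 0)/6)*308 = (-2 - (-13)/6)*308 = (-2 - 1*(-13/6))*308 = (-2 + 13/6)*308 = (1/6)*308 = 154/3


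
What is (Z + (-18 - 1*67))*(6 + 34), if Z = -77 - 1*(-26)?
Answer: -5440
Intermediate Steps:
Z = -51 (Z = -77 + 26 = -51)
(Z + (-18 - 1*67))*(6 + 34) = (-51 + (-18 - 1*67))*(6 + 34) = (-51 + (-18 - 67))*40 = (-51 - 85)*40 = -136*40 = -5440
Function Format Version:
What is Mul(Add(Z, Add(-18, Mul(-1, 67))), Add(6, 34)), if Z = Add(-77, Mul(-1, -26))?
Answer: -5440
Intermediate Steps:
Z = -51 (Z = Add(-77, 26) = -51)
Mul(Add(Z, Add(-18, Mul(-1, 67))), Add(6, 34)) = Mul(Add(-51, Add(-18, Mul(-1, 67))), Add(6, 34)) = Mul(Add(-51, Add(-18, -67)), 40) = Mul(Add(-51, -85), 40) = Mul(-136, 40) = -5440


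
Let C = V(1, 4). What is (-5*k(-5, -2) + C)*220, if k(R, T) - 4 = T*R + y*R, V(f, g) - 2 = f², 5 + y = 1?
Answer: -36740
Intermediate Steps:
y = -4 (y = -5 + 1 = -4)
V(f, g) = 2 + f²
k(R, T) = 4 - 4*R + R*T (k(R, T) = 4 + (T*R - 4*R) = 4 + (R*T - 4*R) = 4 + (-4*R + R*T) = 4 - 4*R + R*T)
C = 3 (C = 2 + 1² = 2 + 1 = 3)
(-5*k(-5, -2) + C)*220 = (-5*(4 - 4*(-5) - 5*(-2)) + 3)*220 = (-5*(4 + 20 + 10) + 3)*220 = (-5*34 + 3)*220 = (-170 + 3)*220 = -167*220 = -36740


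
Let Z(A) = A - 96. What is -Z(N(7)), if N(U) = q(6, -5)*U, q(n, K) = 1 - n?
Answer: 131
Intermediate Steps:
N(U) = -5*U (N(U) = (1 - 1*6)*U = (1 - 6)*U = -5*U)
Z(A) = -96 + A
-Z(N(7)) = -(-96 - 5*7) = -(-96 - 35) = -1*(-131) = 131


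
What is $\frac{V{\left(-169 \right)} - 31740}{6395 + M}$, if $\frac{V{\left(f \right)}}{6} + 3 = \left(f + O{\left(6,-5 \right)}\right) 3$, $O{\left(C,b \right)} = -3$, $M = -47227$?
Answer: $\frac{17427}{20416} \approx 0.85359$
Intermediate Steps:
$V{\left(f \right)} = -72 + 18 f$ ($V{\left(f \right)} = -18 + 6 \left(f - 3\right) 3 = -18 + 6 \left(-3 + f\right) 3 = -18 + 6 \left(-9 + 3 f\right) = -18 + \left(-54 + 18 f\right) = -72 + 18 f$)
$\frac{V{\left(-169 \right)} - 31740}{6395 + M} = \frac{\left(-72 + 18 \left(-169\right)\right) - 31740}{6395 - 47227} = \frac{\left(-72 - 3042\right) - 31740}{-40832} = \left(-3114 - 31740\right) \left(- \frac{1}{40832}\right) = \left(-34854\right) \left(- \frac{1}{40832}\right) = \frac{17427}{20416}$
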